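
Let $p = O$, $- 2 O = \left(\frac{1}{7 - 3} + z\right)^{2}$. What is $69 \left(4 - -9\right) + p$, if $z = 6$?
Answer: $\frac{28079}{32} \approx 877.47$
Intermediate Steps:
$O = - \frac{625}{32}$ ($O = - \frac{\left(\frac{1}{7 - 3} + 6\right)^{2}}{2} = - \frac{\left(\frac{1}{4} + 6\right)^{2}}{2} = - \frac{\left(\frac{25}{4}\right)^{2}}{2} = \left(- \frac{1}{2}\right) \frac{625}{16} = - \frac{625}{32} \approx -19.531$)
$p = - \frac{625}{32} \approx -19.531$
$69 \left(4 - -9\right) + p = 69 \left(4 - -9\right) - \frac{625}{32} = 69 \left(4 + 9\right) - \frac{625}{32} = 69 \cdot 13 - \frac{625}{32} = 897 - \frac{625}{32} = \frac{28079}{32}$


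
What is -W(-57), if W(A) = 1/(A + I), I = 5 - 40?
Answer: 1/92 ≈ 0.010870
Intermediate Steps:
I = -35
W(A) = 1/(-35 + A) (W(A) = 1/(A - 35) = 1/(-35 + A))
-W(-57) = -1/(-35 - 57) = -1/(-92) = -1*(-1/92) = 1/92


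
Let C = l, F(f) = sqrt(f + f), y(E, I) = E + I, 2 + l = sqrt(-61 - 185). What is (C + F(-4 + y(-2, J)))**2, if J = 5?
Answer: (-2 + I*sqrt(2) + I*sqrt(246))**2 ≈ -288.36 - 68.394*I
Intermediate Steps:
l = -2 + I*sqrt(246) (l = -2 + sqrt(-61 - 185) = -2 + sqrt(-246) = -2 + I*sqrt(246) ≈ -2.0 + 15.684*I)
F(f) = sqrt(2)*sqrt(f) (F(f) = sqrt(2*f) = sqrt(2)*sqrt(f))
C = -2 + I*sqrt(246) ≈ -2.0 + 15.684*I
(C + F(-4 + y(-2, J)))**2 = ((-2 + I*sqrt(246)) + sqrt(2)*sqrt(-4 + (-2 + 5)))**2 = ((-2 + I*sqrt(246)) + sqrt(2)*sqrt(-4 + 3))**2 = ((-2 + I*sqrt(246)) + sqrt(2)*sqrt(-1))**2 = ((-2 + I*sqrt(246)) + sqrt(2)*I)**2 = ((-2 + I*sqrt(246)) + I*sqrt(2))**2 = (-2 + I*sqrt(2) + I*sqrt(246))**2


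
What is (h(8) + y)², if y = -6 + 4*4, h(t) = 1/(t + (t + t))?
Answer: 58081/576 ≈ 100.84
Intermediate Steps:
h(t) = 1/(3*t) (h(t) = 1/(t + 2*t) = 1/(3*t))
y = 10 (y = -6 + 16 = 10)
(h(8) + y)² = ((⅓)/8 + 10)² = ((⅓)*(⅛) + 10)² = (1/24 + 10)² = (241/24)² = 58081/576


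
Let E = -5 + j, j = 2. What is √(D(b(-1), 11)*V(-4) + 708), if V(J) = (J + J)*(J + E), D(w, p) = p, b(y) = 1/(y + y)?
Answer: 2*√331 ≈ 36.387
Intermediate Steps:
b(y) = 1/(2*y)
E = -3 (E = -5 + 2 = -3)
V(J) = 2*J*(-3 + J) (V(J) = (J + J)*(J - 3) = (2*J)*(-3 + J) = 2*J*(-3 + J))
√(D(b(-1), 11)*V(-4) + 708) = √(11*(2*(-4)*(-3 - 4)) + 708) = √(11*(2*(-4)*(-7)) + 708) = √(11*56 + 708) = √(616 + 708) = √1324 = 2*√331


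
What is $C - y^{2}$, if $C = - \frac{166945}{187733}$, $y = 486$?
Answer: $- \frac{44341950613}{187733} \approx -2.362 \cdot 10^{5}$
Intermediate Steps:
$C = - \frac{166945}{187733}$ ($C = \left(-166945\right) \frac{1}{187733} = - \frac{166945}{187733} \approx -0.88927$)
$C - y^{2} = - \frac{166945}{187733} - 486^{2} = - \frac{166945}{187733} - 236196 = - \frac{44341950613}{187733}$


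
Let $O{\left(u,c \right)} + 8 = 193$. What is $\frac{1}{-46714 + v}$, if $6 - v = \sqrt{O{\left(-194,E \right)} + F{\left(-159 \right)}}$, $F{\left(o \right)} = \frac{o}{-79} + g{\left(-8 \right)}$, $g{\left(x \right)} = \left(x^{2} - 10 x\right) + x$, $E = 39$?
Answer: $- \frac{1844966}{86174659169} + \frac{\sqrt{2015922}}{172349318338} \approx -2.1401 \cdot 10^{-5}$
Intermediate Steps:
$g{\left(x \right)} = x^{2} - 9 x$
$O{\left(u,c \right)} = 185$ ($O{\left(u,c \right)} = -8 + 193 = 185$)
$F{\left(o \right)} = 136 - \frac{o}{79}$ ($F{\left(o \right)} = \frac{o}{-79} - 8 \left(-9 - 8\right) = o \left(- \frac{1}{79}\right) - -136 = - \frac{o}{79} + 136 = 136 - \frac{o}{79}$)
$v = 6 - \frac{\sqrt{2015922}}{79}$ ($v = 6 - \sqrt{185 + \left(136 - - \frac{159}{79}\right)} = 6 - \sqrt{185 + \left(136 + \frac{159}{79}\right)} = 6 - \sqrt{185 + \frac{10903}{79}} = 6 - \sqrt{\frac{25518}{79}} = 6 - \frac{\sqrt{2015922}}{79} \approx -11.973$)
$\frac{1}{-46714 + v} = \frac{1}{-46714 + \left(6 - \frac{\sqrt{2015922}}{79}\right)} = \frac{1}{-46708 - \frac{\sqrt{2015922}}{79}}$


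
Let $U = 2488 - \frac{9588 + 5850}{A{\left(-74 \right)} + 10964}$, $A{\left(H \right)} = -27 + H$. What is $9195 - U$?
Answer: $\frac{24291193}{3621} \approx 6708.4$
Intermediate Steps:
$U = \frac{9003902}{3621}$ ($U = 2488 - \frac{9588 + 5850}{\left(-27 - 74\right) + 10964} = 2488 - \frac{15438}{-101 + 10964} = 2488 - \frac{15438}{10863} = 2488 - 15438 \cdot \frac{1}{10863} = 2488 - \frac{5146}{3621} = \frac{9003902}{3621} \approx 2486.6$)
$9195 - U = 9195 - \frac{9003902}{3621} = \frac{24291193}{3621}$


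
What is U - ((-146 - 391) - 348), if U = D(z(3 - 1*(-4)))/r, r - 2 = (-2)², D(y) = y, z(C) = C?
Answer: 5317/6 ≈ 886.17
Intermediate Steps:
r = 6 (r = 2 + (-2)² = 2 + 4 = 6)
U = 7/6 (U = (3 - 1*(-4))/6 = (3 + 4)*(⅙) = 7*(⅙) = 7/6 ≈ 1.1667)
U - ((-146 - 391) - 348) = 7/6 - ((-146 - 391) - 348) = 7/6 - (-537 - 348) = 7/6 - 1*(-885) = 7/6 + 885 = 5317/6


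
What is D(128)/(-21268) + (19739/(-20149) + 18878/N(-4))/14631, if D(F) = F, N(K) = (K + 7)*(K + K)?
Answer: -1125683781739/18809420412276 ≈ -0.059847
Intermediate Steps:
N(K) = 2*K*(7 + K) (N(K) = (7 + K)*(2*K) = 2*K*(7 + K))
D(128)/(-21268) + (19739/(-20149) + 18878/N(-4))/14631 = 128/(-21268) + (19739/(-20149) + 18878/((2*(-4)*(7 - 4))))/14631 = 128*(-1/21268) + (19739*(-1/20149) + 18878/((2*(-4)*3)))*(1/14631) = -32/5317 + (-19739/20149 + 18878/(-24))*(1/14631) = -32/5317 + (-19739/20149 + 18878*(-1/24))*(1/14631) = -32/5317 + (-19739/20149 - 9439/12)*(1/14631) = -32/5317 - 190423279/241788*1/14631 = -32/5317 - 190423279/3537600228 = -1125683781739/18809420412276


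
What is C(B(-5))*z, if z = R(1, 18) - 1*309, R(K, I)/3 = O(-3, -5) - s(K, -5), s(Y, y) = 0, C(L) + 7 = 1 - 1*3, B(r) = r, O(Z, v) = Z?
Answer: 2862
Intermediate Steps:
C(L) = -9 (C(L) = -7 + (1 - 1*3) = -7 + (1 - 3) = -7 - 2 = -9)
R(K, I) = -9 (R(K, I) = 3*(-3 - 1*0) = 3*(-3 + 0) = 3*(-3) = -9)
z = -318 (z = -9 - 1*309 = -9 - 309 = -318)
C(B(-5))*z = -9*(-318) = 2862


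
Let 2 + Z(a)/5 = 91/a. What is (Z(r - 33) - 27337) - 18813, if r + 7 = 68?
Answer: -184575/4 ≈ -46144.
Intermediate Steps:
r = 61 (r = -7 + 68 = 61)
Z(a) = -10 + 455/a (Z(a) = -10 + 5*(91/a) = -10 + 455/a)
(Z(r - 33) - 27337) - 18813 = ((-10 + 455/(61 - 33)) - 27337) - 18813 = ((-10 + 455/28) - 27337) - 18813 = ((-10 + 455*(1/28)) - 27337) - 18813 = ((-10 + 65/4) - 27337) - 18813 = (25/4 - 27337) - 18813 = -109323/4 - 18813 = -184575/4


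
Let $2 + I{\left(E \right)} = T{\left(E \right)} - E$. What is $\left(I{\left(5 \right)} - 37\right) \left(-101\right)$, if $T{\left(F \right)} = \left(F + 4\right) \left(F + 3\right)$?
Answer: $-2828$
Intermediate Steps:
$T{\left(F \right)} = \left(3 + F\right) \left(4 + F\right)$ ($T{\left(F \right)} = \left(4 + F\right) \left(3 + F\right) = \left(3 + F\right) \left(4 + F\right)$)
$I{\left(E \right)} = 10 + E^{2} + 6 E$ ($I{\left(E \right)} = -2 - \left(-12 - E^{2} - 6 E\right) = -2 + \left(12 + E^{2} + 6 E\right) = 10 + E^{2} + 6 E$)
$\left(I{\left(5 \right)} - 37\right) \left(-101\right) = \left(\left(10 + 5^{2} + 6 \cdot 5\right) - 37\right) \left(-101\right) = \left(\left(10 + 25 + 30\right) - 37\right) \left(-101\right) = \left(65 - 37\right) \left(-101\right) = 28 \left(-101\right) = -2828$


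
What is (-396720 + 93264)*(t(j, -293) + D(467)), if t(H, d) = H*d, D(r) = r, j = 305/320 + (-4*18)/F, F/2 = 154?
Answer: -11974098753/154 ≈ -7.7754e+7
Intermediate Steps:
F = 308 (F = 2*154 = 308)
j = 3545/4928 (j = 305/320 - 4*18/308 = 305*(1/320) - 72*1/308 = 61/64 - 18/77 = 3545/4928 ≈ 0.71936)
(-396720 + 93264)*(t(j, -293) + D(467)) = (-396720 + 93264)*((3545/4928)*(-293) + 467) = -303456*(-1038685/4928 + 467) = -303456*1262691/4928 = -11974098753/154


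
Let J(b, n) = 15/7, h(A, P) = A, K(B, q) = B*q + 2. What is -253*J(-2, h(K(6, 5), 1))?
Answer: -3795/7 ≈ -542.14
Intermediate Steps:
K(B, q) = 2 + B*q
J(b, n) = 15/7 (J(b, n) = 15*(⅐) = 15/7)
-253*J(-2, h(K(6, 5), 1)) = -253*15/7 = -3795/7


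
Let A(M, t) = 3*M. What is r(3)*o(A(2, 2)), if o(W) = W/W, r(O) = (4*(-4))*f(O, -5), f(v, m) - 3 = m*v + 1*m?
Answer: 272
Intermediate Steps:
f(v, m) = 3 + m + m*v (f(v, m) = 3 + (m*v + 1*m) = 3 + (m*v + m) = 3 + (m + m*v) = 3 + m + m*v)
r(O) = 32 + 80*O (r(O) = (4*(-4))*(3 - 5 - 5*O) = -16*(-2 - 5*O) = 32 + 80*O)
o(W) = 1
r(3)*o(A(2, 2)) = (32 + 80*3)*1 = (32 + 240)*1 = 272*1 = 272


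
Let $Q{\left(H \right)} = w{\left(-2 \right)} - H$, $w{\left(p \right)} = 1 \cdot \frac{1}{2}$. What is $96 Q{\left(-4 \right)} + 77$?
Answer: $509$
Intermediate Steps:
$w{\left(p \right)} = \frac{1}{2}$ ($w{\left(p \right)} = 1 \cdot \frac{1}{2} = \frac{1}{2}$)
$Q{\left(H \right)} = \frac{1}{2} - H$
$96 Q{\left(-4 \right)} + 77 = 96 \left(\frac{1}{2} - -4\right) + 77 = 96 \left(\frac{1}{2} + 4\right) + 77 = 96 \cdot \frac{9}{2} + 77 = 432 + 77 = 509$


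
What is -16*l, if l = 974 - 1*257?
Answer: -11472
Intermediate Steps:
l = 717 (l = 974 - 257 = 717)
-16*l = -16*717 = -11472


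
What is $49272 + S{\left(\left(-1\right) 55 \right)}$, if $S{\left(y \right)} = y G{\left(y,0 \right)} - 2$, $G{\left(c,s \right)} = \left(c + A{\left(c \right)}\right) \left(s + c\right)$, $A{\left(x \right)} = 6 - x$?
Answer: $67420$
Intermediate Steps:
$G{\left(c,s \right)} = 6 c + 6 s$ ($G{\left(c,s \right)} = \left(c - \left(-6 + c\right)\right) \left(s + c\right) = 6 \left(c + s\right) = 6 c + 6 s$)
$S{\left(y \right)} = -2 + 6 y^{2}$ ($S{\left(y \right)} = y \left(6 y + 6 \cdot 0\right) - 2 = y \left(6 y + 0\right) - 2 = y 6 y - 2 = 6 y^{2} - 2 = -2 + 6 y^{2}$)
$49272 + S{\left(\left(-1\right) 55 \right)} = 49272 - \left(2 - 6 \left(\left(-1\right) 55\right)^{2}\right) = 49272 - \left(2 - 6 \left(-55\right)^{2}\right) = 49272 + \left(-2 + 6 \cdot 3025\right) = 49272 + \left(-2 + 18150\right) = 49272 + 18148 = 67420$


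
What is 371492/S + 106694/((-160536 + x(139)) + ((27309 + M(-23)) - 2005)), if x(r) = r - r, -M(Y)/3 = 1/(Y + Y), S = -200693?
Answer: -470844965640/178349246231 ≈ -2.6400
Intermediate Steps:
M(Y) = -3/(2*Y) (M(Y) = -3/(Y + Y) = -3*1/(2*Y) = -3/(2*Y))
x(r) = 0
371492/S + 106694/((-160536 + x(139)) + ((27309 + M(-23)) - 2005)) = 371492/(-200693) + 106694/((-160536 + 0) + ((27309 - 3/2/(-23)) - 2005)) = 371492*(-1/200693) + 106694/(-160536 + ((27309 - 3/2*(-1/23)) - 2005)) = -371492/200693 + 106694/(-160536 + ((27309 + 3/46) - 2005)) = -371492/200693 + 106694/(-160536 + (1256217/46 - 2005)) = -371492/200693 + 106694/(-160536 + 1163987/46) = -371492/200693 + 106694/(-6220669/46) = -371492/200693 + 106694*(-46/6220669) = -371492/200693 - 701132/888667 = -470844965640/178349246231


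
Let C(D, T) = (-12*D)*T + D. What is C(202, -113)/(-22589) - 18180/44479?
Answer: -12602984626/1004736131 ≈ -12.544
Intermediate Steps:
C(D, T) = D - 12*D*T (C(D, T) = -12*D*T + D = D - 12*D*T)
C(202, -113)/(-22589) - 18180/44479 = (202*(1 - 12*(-113)))/(-22589) - 18180/44479 = (202*(1 + 1356))*(-1/22589) - 18180*1/44479 = (202*1357)*(-1/22589) - 18180/44479 = 274114*(-1/22589) - 18180/44479 = -274114/22589 - 18180/44479 = -12602984626/1004736131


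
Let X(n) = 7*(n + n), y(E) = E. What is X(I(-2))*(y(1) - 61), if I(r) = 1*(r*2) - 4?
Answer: 6720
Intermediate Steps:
I(r) = -4 + 2*r (I(r) = 1*(2*r) - 4 = 2*r - 4 = -4 + 2*r)
X(n) = 14*n (X(n) = 7*(2*n) = 14*n)
X(I(-2))*(y(1) - 61) = (14*(-4 + 2*(-2)))*(1 - 61) = (14*(-4 - 4))*(-60) = (14*(-8))*(-60) = -112*(-60) = 6720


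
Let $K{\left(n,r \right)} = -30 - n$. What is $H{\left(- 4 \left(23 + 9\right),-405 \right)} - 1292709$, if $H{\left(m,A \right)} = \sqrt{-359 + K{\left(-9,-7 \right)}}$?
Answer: $-1292709 + 2 i \sqrt{95} \approx -1.2927 \cdot 10^{6} + 19.494 i$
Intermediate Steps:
$H{\left(m,A \right)} = 2 i \sqrt{95}$ ($H{\left(m,A \right)} = \sqrt{-359 - 21} = \sqrt{-380} = 2 i \sqrt{95}$)
$H{\left(- 4 \left(23 + 9\right),-405 \right)} - 1292709 = 2 i \sqrt{95} - 1292709 = -1292709 + 2 i \sqrt{95}$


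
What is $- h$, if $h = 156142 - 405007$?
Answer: $248865$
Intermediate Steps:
$h = -248865$ ($h = 156142 - 405007 = -248865$)
$- h = \left(-1\right) \left(-248865\right) = 248865$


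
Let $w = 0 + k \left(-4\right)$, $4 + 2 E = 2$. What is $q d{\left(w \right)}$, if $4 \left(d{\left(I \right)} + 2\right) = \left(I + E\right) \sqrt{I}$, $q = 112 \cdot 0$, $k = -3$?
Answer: $0$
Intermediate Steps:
$E = -1$ ($E = -2 + \frac{1}{2} \cdot 2 = -2 + 1 = -1$)
$q = 0$
$w = 12$ ($w = 0 - -12 = 0 + 12 = 12$)
$d{\left(I \right)} = -2 + \frac{\sqrt{I} \left(-1 + I\right)}{4}$ ($d{\left(I \right)} = -2 + \frac{\left(I - 1\right) \sqrt{I}}{4} = -2 + \frac{\left(-1 + I\right) \sqrt{I}}{4} = -2 + \frac{\sqrt{I} \left(-1 + I\right)}{4}$)
$q d{\left(w \right)} = 0 \left(-2 - \frac{\sqrt{12}}{4} + \frac{12^{\frac{3}{2}}}{4}\right) = 0 \left(-2 - \frac{2 \sqrt{3}}{4} + \frac{24 \sqrt{3}}{4}\right) = 0 \left(-2 - \frac{\sqrt{3}}{2} + 6 \sqrt{3}\right) = 0 \left(-2 + \frac{11 \sqrt{3}}{2}\right) = 0$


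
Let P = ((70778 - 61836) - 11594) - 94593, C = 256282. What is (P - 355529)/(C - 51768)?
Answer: -226387/102257 ≈ -2.2139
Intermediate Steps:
P = -97245 (P = (8942 - 11594) - 94593 = -2652 - 94593 = -97245)
(P - 355529)/(C - 51768) = (-97245 - 355529)/(256282 - 51768) = -452774/204514 = -452774*1/204514 = -226387/102257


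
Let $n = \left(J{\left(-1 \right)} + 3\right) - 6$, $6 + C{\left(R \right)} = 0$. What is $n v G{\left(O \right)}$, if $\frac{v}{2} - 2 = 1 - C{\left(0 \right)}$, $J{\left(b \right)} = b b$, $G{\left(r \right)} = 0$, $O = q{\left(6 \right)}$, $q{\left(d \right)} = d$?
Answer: $0$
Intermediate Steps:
$O = 6$
$J{\left(b \right)} = b^{2}$
$C{\left(R \right)} = -6$ ($C{\left(R \right)} = -6 + 0 = -6$)
$v = 18$ ($v = 4 + 2 \left(1 - -6\right) = 4 + 2 \left(1 + 6\right) = 4 + 2 \cdot 7 = 4 + 14 = 18$)
$n = -2$ ($n = \left(\left(-1\right)^{2} + 3\right) - 6 = \left(1 + 3\right) - 6 = 4 - 6 = -2$)
$n v G{\left(O \right)} = \left(-2\right) 18 \cdot 0 = \left(-36\right) 0 = 0$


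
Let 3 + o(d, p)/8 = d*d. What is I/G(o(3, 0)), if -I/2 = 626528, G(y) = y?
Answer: -78316/3 ≈ -26105.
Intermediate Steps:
o(d, p) = -24 + 8*d**2 (o(d, p) = -24 + 8*(d*d) = -24 + 8*d**2)
I = -1253056 (I = -2*626528 = -1253056)
I/G(o(3, 0)) = -1253056/(-24 + 8*3**2) = -1253056/(-24 + 8*9) = -1253056/(-24 + 72) = -1253056/48 = -1253056*1/48 = -78316/3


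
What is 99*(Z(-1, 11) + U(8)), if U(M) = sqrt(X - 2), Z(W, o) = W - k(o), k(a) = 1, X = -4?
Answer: -198 + 99*I*sqrt(6) ≈ -198.0 + 242.5*I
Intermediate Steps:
Z(W, o) = -1 + W (Z(W, o) = W - 1*1 = W - 1 = -1 + W)
U(M) = I*sqrt(6) (U(M) = sqrt(-4 - 2) = sqrt(-6) = I*sqrt(6))
99*(Z(-1, 11) + U(8)) = 99*((-1 - 1) + I*sqrt(6)) = 99*(-2 + I*sqrt(6)) = -198 + 99*I*sqrt(6)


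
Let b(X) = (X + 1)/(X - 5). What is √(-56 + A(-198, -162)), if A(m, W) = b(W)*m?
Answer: I*√6885410/167 ≈ 15.713*I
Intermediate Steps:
b(X) = (1 + X)/(-5 + X)
A(m, W) = m*(1 + W)/(-5 + W) (A(m, W) = ((1 + W)/(-5 + W))*m = m*(1 + W)/(-5 + W))
√(-56 + A(-198, -162)) = √(-56 - 198*(1 - 162)/(-5 - 162)) = √(-56 - 198*(-161)/(-167)) = √(-56 - 198*(-1/167)*(-161)) = √(-56 - 31878/167) = √(-41230/167) = I*√6885410/167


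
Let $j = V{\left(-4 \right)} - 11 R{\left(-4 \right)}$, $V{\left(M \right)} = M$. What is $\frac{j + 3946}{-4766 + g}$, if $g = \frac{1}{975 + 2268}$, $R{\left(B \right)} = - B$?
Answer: $- \frac{12641214}{15456137} \approx -0.81788$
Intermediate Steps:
$j = -48$ ($j = -4 - 11 \left(\left(-1\right) \left(-4\right)\right) = -4 - 44 = -48$)
$g = \frac{1}{3243} \approx 0.00030836$
$\frac{j + 3946}{-4766 + g} = \frac{-48 + 3946}{-4766 + \frac{1}{3243}} = \frac{3898}{- \frac{15456137}{3243}} = 3898 \left(- \frac{3243}{15456137}\right) = - \frac{12641214}{15456137}$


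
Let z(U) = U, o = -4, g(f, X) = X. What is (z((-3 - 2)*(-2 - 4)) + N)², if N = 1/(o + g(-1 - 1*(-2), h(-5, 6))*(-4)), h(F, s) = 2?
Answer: 128881/144 ≈ 895.01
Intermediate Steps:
N = -1/12 (N = 1/(-4 + 2*(-4)) = 1/(-4 - 8) = 1/(-12) = -1/12 ≈ -0.083333)
(z((-3 - 2)*(-2 - 4)) + N)² = ((-3 - 2)*(-2 - 4) - 1/12)² = (-5*(-6) - 1/12)² = (30 - 1/12)² = (359/12)² = 128881/144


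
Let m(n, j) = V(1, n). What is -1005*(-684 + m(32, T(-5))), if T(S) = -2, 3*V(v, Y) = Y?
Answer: 676700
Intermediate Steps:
V(v, Y) = Y/3
m(n, j) = n/3
-1005*(-684 + m(32, T(-5))) = -1005*(-684 + (⅓)*32) = -1005*(-684 + 32/3) = -1005*(-2020/3) = 676700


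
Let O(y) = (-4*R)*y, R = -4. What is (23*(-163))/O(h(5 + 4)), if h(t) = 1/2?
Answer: -3749/8 ≈ -468.63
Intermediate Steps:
h(t) = ½
O(y) = 16*y (O(y) = (-4*(-4))*y = 16*y)
(23*(-163))/O(h(5 + 4)) = (23*(-163))/((16*(½))) = -3749/8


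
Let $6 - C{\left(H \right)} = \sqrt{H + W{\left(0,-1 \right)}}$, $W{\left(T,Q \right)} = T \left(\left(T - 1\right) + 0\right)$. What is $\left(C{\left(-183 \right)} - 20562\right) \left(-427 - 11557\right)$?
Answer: $246343104 + 11984 i \sqrt{183} \approx 2.4634 \cdot 10^{8} + 1.6212 \cdot 10^{5} i$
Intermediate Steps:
$W{\left(T,Q \right)} = T \left(-1 + T\right)$ ($W{\left(T,Q \right)} = T \left(\left(-1 + T\right) + 0\right) = T \left(-1 + T\right)$)
$C{\left(H \right)} = 6 - \sqrt{H}$ ($C{\left(H \right)} = 6 - \sqrt{H + 0 \left(-1 + 0\right)} = 6 - \sqrt{H + 0 \left(-1\right)} = 6 - \sqrt{H + 0} = 6 - \sqrt{H}$)
$\left(C{\left(-183 \right)} - 20562\right) \left(-427 - 11557\right) = \left(\left(6 - \sqrt{-183}\right) - 20562\right) \left(-427 - 11557\right) = \left(\left(6 - i \sqrt{183}\right) - 20562\right) \left(-11984\right) = \left(-20556 - i \sqrt{183}\right) \left(-11984\right) = 246343104 + 11984 i \sqrt{183}$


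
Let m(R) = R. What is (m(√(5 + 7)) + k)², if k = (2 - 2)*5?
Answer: 12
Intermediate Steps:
k = 0 (k = 0*5 = 0)
(m(√(5 + 7)) + k)² = (√(5 + 7) + 0)² = (√12 + 0)² = (2*√3 + 0)² = (2*√3)² = 12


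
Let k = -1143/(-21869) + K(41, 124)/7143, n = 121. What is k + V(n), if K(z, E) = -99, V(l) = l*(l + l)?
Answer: 1524718345904/52070089 ≈ 29282.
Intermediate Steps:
V(l) = 2*l**2 (V(l) = l*(2*l) = 2*l**2)
k = 1999806/52070089 (k = -1143/(-21869) - 99/7143 = -1143*(-1/21869) - 99*1/7143 = 1143/21869 - 33/2381 = 1999806/52070089 ≈ 0.038406)
k + V(n) = 1999806/52070089 + 2*121**2 = 1999806/52070089 + 2*14641 = 1999806/52070089 + 29282 = 1524718345904/52070089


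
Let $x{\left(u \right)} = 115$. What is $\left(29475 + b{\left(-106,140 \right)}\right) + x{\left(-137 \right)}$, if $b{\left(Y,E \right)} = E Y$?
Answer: $14750$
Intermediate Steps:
$\left(29475 + b{\left(-106,140 \right)}\right) + x{\left(-137 \right)} = \left(29475 + 140 \left(-106\right)\right) + 115 = \left(29475 - 14840\right) + 115 = 14635 + 115 = 14750$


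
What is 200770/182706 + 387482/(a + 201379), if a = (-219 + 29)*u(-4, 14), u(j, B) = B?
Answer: 55346049961/18153576807 ≈ 3.0488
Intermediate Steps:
a = -2660 (a = (-219 + 29)*14 = -190*14 = -2660)
200770/182706 + 387482/(a + 201379) = 200770/182706 + 387482/(-2660 + 201379) = 200770*(1/182706) + 387482/198719 = 100385/91353 + 387482*(1/198719) = 100385/91353 + 387482/198719 = 55346049961/18153576807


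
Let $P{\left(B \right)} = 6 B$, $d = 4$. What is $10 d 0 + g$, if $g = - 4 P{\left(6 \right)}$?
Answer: $-144$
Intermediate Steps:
$g = -144$ ($g = - 4 \cdot 6 \cdot 6 = \left(-4\right) 36 = -144$)
$10 d 0 + g = 10 \cdot 4 \cdot 0 - 144 = 10 \cdot 0 - 144 = 0 - 144 = -144$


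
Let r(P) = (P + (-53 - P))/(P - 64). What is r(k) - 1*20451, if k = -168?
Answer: -4744579/232 ≈ -20451.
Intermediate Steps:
r(P) = -53/(-64 + P)
r(k) - 1*20451 = -53/(-64 - 168) - 1*20451 = -53/(-232) - 20451 = -53*(-1/232) - 20451 = 53/232 - 20451 = -4744579/232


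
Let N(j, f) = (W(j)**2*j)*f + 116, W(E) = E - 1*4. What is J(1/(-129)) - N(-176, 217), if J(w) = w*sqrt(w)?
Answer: 1237420684 - I*sqrt(129)/16641 ≈ 1.2374e+9 - 0.00068252*I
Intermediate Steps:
W(E) = -4 + E (W(E) = E - 4 = -4 + E)
J(w) = w**(3/2)
N(j, f) = 116 + f*j*(-4 + j)**2 (N(j, f) = ((-4 + j)**2*j)*f + 116 = (j*(-4 + j)**2)*f + 116 = f*j*(-4 + j)**2 + 116 = 116 + f*j*(-4 + j)**2)
J(1/(-129)) - N(-176, 217) = (1/(-129))**(3/2) - (116 + 217*(-176)*(-4 - 176)**2) = (-1/129)**(3/2) - (116 + 217*(-176)*(-180)**2) = -I*sqrt(129)/16641 - (116 + 217*(-176)*32400) = -I*sqrt(129)/16641 - (116 - 1237420800) = -I*sqrt(129)/16641 - 1*(-1237420684) = -I*sqrt(129)/16641 + 1237420684 = 1237420684 - I*sqrt(129)/16641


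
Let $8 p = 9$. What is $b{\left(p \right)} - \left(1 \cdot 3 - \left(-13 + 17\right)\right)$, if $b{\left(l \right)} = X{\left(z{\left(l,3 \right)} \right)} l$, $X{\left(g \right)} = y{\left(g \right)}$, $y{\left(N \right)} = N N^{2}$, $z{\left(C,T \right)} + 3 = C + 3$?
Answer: $\frac{10657}{4096} \approx 2.6018$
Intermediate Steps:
$p = \frac{9}{8}$ ($p = \frac{1}{8} \cdot 9 = \frac{9}{8} \approx 1.125$)
$z{\left(C,T \right)} = C$ ($z{\left(C,T \right)} = -3 + \left(C + 3\right) = -3 + \left(3 + C\right) = C$)
$y{\left(N \right)} = N^{3}$
$X{\left(g \right)} = g^{3}$
$b{\left(l \right)} = l^{4}$ ($b{\left(l \right)} = l^{3} l = l^{4}$)
$b{\left(p \right)} - \left(1 \cdot 3 - \left(-13 + 17\right)\right) = \left(\frac{9}{8}\right)^{4} - \left(1 \cdot 3 - \left(-13 + 17\right)\right) = \frac{6561}{4096} - \left(3 - 4\right) = \frac{6561}{4096} - -1 = \frac{6561}{4096} + 1 = \frac{10657}{4096}$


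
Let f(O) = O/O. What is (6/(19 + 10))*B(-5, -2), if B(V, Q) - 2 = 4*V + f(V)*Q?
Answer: -120/29 ≈ -4.1379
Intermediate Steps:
f(O) = 1
B(V, Q) = 2 + Q + 4*V (B(V, Q) = 2 + (4*V + 1*Q) = 2 + (4*V + Q) = 2 + (Q + 4*V) = 2 + Q + 4*V)
(6/(19 + 10))*B(-5, -2) = (6/(19 + 10))*(2 - 2 + 4*(-5)) = (6/29)*(2 - 2 - 20) = ((1/29)*6)*(-20) = (6/29)*(-20) = -120/29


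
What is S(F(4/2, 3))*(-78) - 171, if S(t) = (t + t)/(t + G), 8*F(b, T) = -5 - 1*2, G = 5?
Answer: -1517/11 ≈ -137.91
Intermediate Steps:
F(b, T) = -7/8 (F(b, T) = (-5 - 1*2)/8 = (-5 - 2)/8 = (⅛)*(-7) = -7/8)
S(t) = 2*t/(5 + t) (S(t) = (t + t)/(t + 5) = (2*t)/(5 + t) = 2*t/(5 + t))
S(F(4/2, 3))*(-78) - 171 = (2*(-7/8)/(5 - 7/8))*(-78) - 171 = (2*(-7/8)/(33/8))*(-78) - 171 = (2*(-7/8)*(8/33))*(-78) - 171 = -14/33*(-78) - 171 = 364/11 - 171 = -1517/11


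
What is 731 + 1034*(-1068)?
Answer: -1103581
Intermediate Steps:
731 + 1034*(-1068) = 731 - 1104312 = -1103581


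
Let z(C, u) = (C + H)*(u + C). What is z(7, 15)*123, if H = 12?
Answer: 51414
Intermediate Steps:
z(C, u) = (12 + C)*(C + u) (z(C, u) = (C + 12)*(u + C) = (12 + C)*(C + u))
z(7, 15)*123 = (7² + 12*7 + 12*15 + 7*15)*123 = (49 + 84 + 180 + 105)*123 = 418*123 = 51414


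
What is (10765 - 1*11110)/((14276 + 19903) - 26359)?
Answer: -3/68 ≈ -0.044118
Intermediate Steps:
(10765 - 1*11110)/((14276 + 19903) - 26359) = (10765 - 11110)/(34179 - 26359) = -345/7820 = -345*1/7820 = -3/68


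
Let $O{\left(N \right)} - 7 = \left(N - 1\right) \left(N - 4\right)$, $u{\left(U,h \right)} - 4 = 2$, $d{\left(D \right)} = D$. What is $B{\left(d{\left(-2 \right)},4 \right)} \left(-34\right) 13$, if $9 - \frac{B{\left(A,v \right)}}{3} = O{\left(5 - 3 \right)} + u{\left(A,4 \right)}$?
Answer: $2652$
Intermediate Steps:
$u{\left(U,h \right)} = 6$ ($u{\left(U,h \right)} = 4 + 2 = 6$)
$O{\left(N \right)} = 7 + \left(-1 + N\right) \left(-4 + N\right)$ ($O{\left(N \right)} = 7 + \left(N - 1\right) \left(N - 4\right) = 7 + \left(-1 + N\right) \left(-4 + N\right)$)
$B{\left(A,v \right)} = -6$ ($B{\left(A,v \right)} = 27 - 3 \left(\left(11 + \left(5 - 3\right)^{2} - 5 \left(5 - 3\right)\right) + 6\right) = 27 - 3 \left(\left(11 + 2^{2} - 10\right) + 6\right) = 27 - 3 \left(\left(11 + 4 - 10\right) + 6\right) = 27 - 3 \left(5 + 6\right) = 27 - 33 = -6$)
$B{\left(d{\left(-2 \right)},4 \right)} \left(-34\right) 13 = \left(-6\right) \left(-34\right) 13 = 204 \cdot 13 = 2652$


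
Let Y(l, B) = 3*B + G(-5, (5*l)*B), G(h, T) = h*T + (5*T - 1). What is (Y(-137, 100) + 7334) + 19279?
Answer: 26912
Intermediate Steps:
G(h, T) = -1 + 5*T + T*h (G(h, T) = T*h + (-1 + 5*T) = -1 + 5*T + T*h)
Y(l, B) = -1 + 3*B (Y(l, B) = 3*B + (-1 + 5*((5*l)*B) + ((5*l)*B)*(-5)) = 3*B + (-1 + 5*(5*B*l) + (5*B*l)*(-5)) = 3*B + (-1 + 25*B*l - 25*B*l) = 3*B - 1 = -1 + 3*B)
(Y(-137, 100) + 7334) + 19279 = ((-1 + 3*100) + 7334) + 19279 = ((-1 + 300) + 7334) + 19279 = (299 + 7334) + 19279 = 7633 + 19279 = 26912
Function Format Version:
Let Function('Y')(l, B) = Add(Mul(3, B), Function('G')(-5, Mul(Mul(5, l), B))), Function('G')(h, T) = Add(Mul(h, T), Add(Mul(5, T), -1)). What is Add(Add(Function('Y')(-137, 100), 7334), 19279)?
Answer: 26912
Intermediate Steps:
Function('G')(h, T) = Add(-1, Mul(5, T), Mul(T, h)) (Function('G')(h, T) = Add(Mul(T, h), Add(-1, Mul(5, T))) = Add(-1, Mul(5, T), Mul(T, h)))
Function('Y')(l, B) = Add(-1, Mul(3, B)) (Function('Y')(l, B) = Add(Mul(3, B), Add(-1, Mul(5, Mul(Mul(5, l), B)), Mul(Mul(Mul(5, l), B), -5))) = Add(Mul(3, B), Add(-1, Mul(5, Mul(5, B, l)), Mul(Mul(5, B, l), -5))) = Add(Mul(3, B), Add(-1, Mul(25, B, l), Mul(-25, B, l))) = Add(Mul(3, B), -1) = Add(-1, Mul(3, B)))
Add(Add(Function('Y')(-137, 100), 7334), 19279) = Add(Add(Add(-1, Mul(3, 100)), 7334), 19279) = Add(Add(Add(-1, 300), 7334), 19279) = Add(Add(299, 7334), 19279) = Add(7633, 19279) = 26912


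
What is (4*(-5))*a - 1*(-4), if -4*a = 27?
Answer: 139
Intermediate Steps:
a = -27/4 (a = -¼*27 = -27/4 ≈ -6.7500)
(4*(-5))*a - 1*(-4) = (4*(-5))*(-27/4) - 1*(-4) = -20*(-27/4) + 4 = 135 + 4 = 139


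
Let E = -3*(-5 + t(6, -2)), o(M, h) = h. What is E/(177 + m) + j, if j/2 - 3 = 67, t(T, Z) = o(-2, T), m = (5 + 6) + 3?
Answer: 26737/191 ≈ 139.98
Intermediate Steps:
m = 14 (m = 11 + 3 = 14)
t(T, Z) = T
j = 140 (j = 6 + 2*67 = 6 + 134 = 140)
E = -3 (E = -3*(-5 + 6) = -3*1 = -3)
E/(177 + m) + j = -3/(177 + 14) + 140 = -3/191 + 140 = 26737/191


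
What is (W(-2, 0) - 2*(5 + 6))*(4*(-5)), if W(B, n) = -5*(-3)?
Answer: 140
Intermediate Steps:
W(B, n) = 15
(W(-2, 0) - 2*(5 + 6))*(4*(-5)) = (15 - 2*(5 + 6))*(4*(-5)) = (15 - 2*11)*(-20) = (15 - 22)*(-20) = -7*(-20) = 140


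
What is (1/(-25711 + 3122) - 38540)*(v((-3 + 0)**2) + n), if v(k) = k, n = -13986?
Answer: 12168097512597/22589 ≈ 5.3867e+8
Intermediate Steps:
(1/(-25711 + 3122) - 38540)*(v((-3 + 0)**2) + n) = (1/(-25711 + 3122) - 38540)*((-3 + 0)**2 - 13986) = (1/(-22589) - 38540)*((-3)**2 - 13986) = (-1/22589 - 38540)*(9 - 13986) = -870580061/22589*(-13977) = 12168097512597/22589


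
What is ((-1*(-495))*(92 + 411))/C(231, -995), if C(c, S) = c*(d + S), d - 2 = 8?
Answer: -1509/1379 ≈ -1.0943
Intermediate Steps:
d = 10 (d = 2 + 8 = 10)
C(c, S) = c*(10 + S)
((-1*(-495))*(92 + 411))/C(231, -995) = ((-1*(-495))*(92 + 411))/((231*(10 - 995))) = (495*503)/((231*(-985))) = 248985/(-227535) = 248985*(-1/227535) = -1509/1379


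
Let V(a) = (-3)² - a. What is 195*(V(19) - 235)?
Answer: -47775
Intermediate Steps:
V(a) = 9 - a
195*(V(19) - 235) = 195*((9 - 1*19) - 235) = 195*((9 - 19) - 235) = 195*(-10 - 235) = 195*(-245) = -47775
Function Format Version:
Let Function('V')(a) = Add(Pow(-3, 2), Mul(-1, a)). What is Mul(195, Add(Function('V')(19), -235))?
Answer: -47775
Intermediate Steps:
Function('V')(a) = Add(9, Mul(-1, a))
Mul(195, Add(Function('V')(19), -235)) = Mul(195, Add(Add(9, Mul(-1, 19)), -235)) = Mul(195, Add(Add(9, -19), -235)) = Mul(195, Add(-10, -235)) = Mul(195, -245) = -47775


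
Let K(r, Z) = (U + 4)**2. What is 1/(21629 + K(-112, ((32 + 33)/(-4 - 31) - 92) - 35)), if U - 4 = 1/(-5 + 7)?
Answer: 4/86805 ≈ 4.6080e-5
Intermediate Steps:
U = 9/2 (U = 4 + 1/(-5 + 7) = 4 + 1/2 = 9/2 ≈ 4.5000)
K(r, Z) = 289/4 (K(r, Z) = (9/2 + 4)**2 = (17/2)**2 = 289/4)
1/(21629 + K(-112, ((32 + 33)/(-4 - 31) - 92) - 35)) = 1/(21629 + 289/4) = 1/(86805/4) = 4/86805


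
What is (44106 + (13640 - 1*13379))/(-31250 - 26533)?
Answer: -14789/19261 ≈ -0.76782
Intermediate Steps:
(44106 + (13640 - 1*13379))/(-31250 - 26533) = (44106 + (13640 - 13379))/(-57783) = (44106 + 261)*(-1/57783) = 44367*(-1/57783) = -14789/19261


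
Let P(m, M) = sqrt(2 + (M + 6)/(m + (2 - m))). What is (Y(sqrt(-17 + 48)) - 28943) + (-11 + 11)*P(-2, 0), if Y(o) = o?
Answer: -28943 + sqrt(31) ≈ -28937.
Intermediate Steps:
P(m, M) = sqrt(5 + M/2) (P(m, M) = sqrt(2 + (6 + M)/2) = sqrt(2 + (6 + M)*(1/2)) = sqrt(2 + (3 + M/2)) = sqrt(5 + M/2))
(Y(sqrt(-17 + 48)) - 28943) + (-11 + 11)*P(-2, 0) = (sqrt(-17 + 48) - 28943) + (-11 + 11)*(sqrt(20 + 2*0)/2) = (sqrt(31) - 28943) + 0*(sqrt(20 + 0)/2) = (-28943 + sqrt(31)) + 0*(sqrt(20)/2) = (-28943 + sqrt(31)) + 0*((2*sqrt(5))/2) = (-28943 + sqrt(31)) + 0*sqrt(5) = (-28943 + sqrt(31)) + 0 = -28943 + sqrt(31)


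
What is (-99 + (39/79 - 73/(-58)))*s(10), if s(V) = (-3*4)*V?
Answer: 26735340/2291 ≈ 11670.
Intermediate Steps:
s(V) = -12*V
(-99 + (39/79 - 73/(-58)))*s(10) = (-99 + (39/79 - 73/(-58)))*(-12*10) = (-99 + (39*(1/79) - 73*(-1/58)))*(-120) = (-99 + (39/79 + 73/58))*(-120) = (-99 + 8029/4582)*(-120) = -445589/4582*(-120) = 26735340/2291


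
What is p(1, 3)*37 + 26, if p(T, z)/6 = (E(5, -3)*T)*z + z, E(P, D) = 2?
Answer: 2024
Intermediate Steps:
p(T, z) = 6*z + 12*T*z (p(T, z) = 6*((2*T)*z + z) = 6*(2*T*z + z) = 6*(z + 2*T*z) = 6*z + 12*T*z)
p(1, 3)*37 + 26 = (6*3*(1 + 2*1))*37 + 26 = (6*3*(1 + 2))*37 + 26 = (6*3*3)*37 + 26 = 54*37 + 26 = 1998 + 26 = 2024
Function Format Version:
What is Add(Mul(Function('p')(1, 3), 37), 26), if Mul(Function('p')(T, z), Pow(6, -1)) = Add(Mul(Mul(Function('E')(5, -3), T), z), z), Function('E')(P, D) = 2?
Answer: 2024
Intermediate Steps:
Function('p')(T, z) = Add(Mul(6, z), Mul(12, T, z)) (Function('p')(T, z) = Mul(6, Add(Mul(Mul(2, T), z), z)) = Mul(6, Add(Mul(2, T, z), z)) = Mul(6, Add(z, Mul(2, T, z))) = Add(Mul(6, z), Mul(12, T, z)))
Add(Mul(Function('p')(1, 3), 37), 26) = Add(Mul(Mul(6, 3, Add(1, Mul(2, 1))), 37), 26) = Add(Mul(Mul(6, 3, Add(1, 2)), 37), 26) = Add(Mul(Mul(6, 3, 3), 37), 26) = Add(Mul(54, 37), 26) = Add(1998, 26) = 2024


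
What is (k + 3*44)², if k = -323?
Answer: 36481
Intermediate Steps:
(k + 3*44)² = (-323 + 3*44)² = (-323 + 132)² = (-191)² = 36481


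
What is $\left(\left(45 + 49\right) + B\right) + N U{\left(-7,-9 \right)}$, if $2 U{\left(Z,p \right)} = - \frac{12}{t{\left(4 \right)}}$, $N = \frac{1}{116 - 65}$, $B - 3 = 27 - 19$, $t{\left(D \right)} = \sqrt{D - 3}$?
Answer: $\frac{1783}{17} \approx 104.88$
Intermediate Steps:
$t{\left(D \right)} = \sqrt{-3 + D}$
$B = 11$ ($B = 3 + \left(27 - 19\right) = 3 + 8 = 11$)
$N = \frac{1}{51} \approx 0.019608$
$U{\left(Z,p \right)} = -6$ ($U{\left(Z,p \right)} = \frac{\left(-12\right) \frac{1}{\sqrt{-3 + 4}}}{2} = \frac{\left(-12\right) \frac{1}{\sqrt{1}}}{2} = \frac{\left(-12\right) 1^{-1}}{2} = \frac{\left(-12\right) 1}{2} = \frac{1}{2} \left(-12\right) = -6$)
$\left(\left(45 + 49\right) + B\right) + N U{\left(-7,-9 \right)} = \left(\left(45 + 49\right) + 11\right) + \frac{1}{51} \left(-6\right) = \left(94 + 11\right) - \frac{2}{17} = 105 - \frac{2}{17} = \frac{1783}{17}$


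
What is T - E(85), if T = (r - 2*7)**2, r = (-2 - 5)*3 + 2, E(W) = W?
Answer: 1004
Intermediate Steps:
r = -19 (r = -7*3 + 2 = -21 + 2 = -19)
T = 1089 (T = (-19 - 2*7)**2 = (-19 - 14)**2 = (-33)**2 = 1089)
T - E(85) = 1089 - 1*85 = 1089 - 85 = 1004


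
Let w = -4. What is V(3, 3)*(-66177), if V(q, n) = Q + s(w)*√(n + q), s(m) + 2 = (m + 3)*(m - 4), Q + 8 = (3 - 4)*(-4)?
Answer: 264708 - 397062*√6 ≈ -7.0789e+5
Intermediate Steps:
Q = -4 (Q = -8 + (3 - 4)*(-4) = -8 - 1*(-4) = -8 + 4 = -4)
s(m) = -2 + (-4 + m)*(3 + m) (s(m) = -2 + (m + 3)*(m - 4) = -2 + (3 + m)*(-4 + m) = -2 + (-4 + m)*(3 + m))
V(q, n) = -4 + 6*√(n + q) (V(q, n) = -4 + (-14 + (-4)² - 1*(-4))*√(n + q) = -4 + (-14 + 16 + 4)*√(n + q) = -4 + 6*√(n + q))
V(3, 3)*(-66177) = (-4 + 6*√(3 + 3))*(-66177) = (-4 + 6*√6)*(-66177) = 264708 - 397062*√6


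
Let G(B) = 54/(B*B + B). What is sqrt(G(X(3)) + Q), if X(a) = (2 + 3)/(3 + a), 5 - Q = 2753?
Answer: 2*I*sqrt(2051445)/55 ≈ 52.083*I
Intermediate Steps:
Q = -2748 (Q = 5 - 1*2753 = 5 - 2753 = -2748)
X(a) = 5/(3 + a)
G(B) = 54/(B + B**2) (G(B) = 54/(B**2 + B) = 54/(B + B**2))
sqrt(G(X(3)) + Q) = sqrt(54/(((5/(3 + 3)))*(1 + 5/(3 + 3))) - 2748) = sqrt(54/(((5/6))*(1 + 5/6)) - 2748) = sqrt(54/(((5*(1/6)))*(1 + 5*(1/6))) - 2748) = sqrt(54/((5/6)*(1 + 5/6)) - 2748) = sqrt(54*(6/5)/(11/6) - 2748) = sqrt(54*(6/5)*(6/11) - 2748) = sqrt(1944/55 - 2748) = sqrt(-149196/55) = 2*I*sqrt(2051445)/55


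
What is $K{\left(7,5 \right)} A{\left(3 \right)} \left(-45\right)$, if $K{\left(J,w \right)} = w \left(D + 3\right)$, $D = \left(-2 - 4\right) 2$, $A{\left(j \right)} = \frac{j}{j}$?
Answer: $2025$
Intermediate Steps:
$A{\left(j \right)} = 1$
$D = -12$ ($D = \left(-6\right) 2 = -12$)
$K{\left(J,w \right)} = - 9 w$ ($K{\left(J,w \right)} = w \left(-12 + 3\right) = w \left(-9\right) = - 9 w$)
$K{\left(7,5 \right)} A{\left(3 \right)} \left(-45\right) = \left(-9\right) 5 \cdot 1 \left(-45\right) = \left(-45\right) 1 \left(-45\right) = \left(-45\right) \left(-45\right) = 2025$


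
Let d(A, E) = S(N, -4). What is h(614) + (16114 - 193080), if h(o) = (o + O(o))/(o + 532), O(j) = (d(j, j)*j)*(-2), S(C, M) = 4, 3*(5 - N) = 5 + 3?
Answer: -101403667/573 ≈ -1.7697e+5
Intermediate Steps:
N = 7/3 (N = 5 - (5 + 3)/3 = 5 - 1/3*8 = 5 - 8/3 = 7/3 ≈ 2.3333)
d(A, E) = 4
O(j) = -8*j (O(j) = (4*j)*(-2) = -8*j)
h(o) = -7*o/(532 + o) (h(o) = (o - 8*o)/(o + 532) = (-7*o)/(532 + o) = -7*o/(532 + o))
h(614) + (16114 - 193080) = -7*614/(532 + 614) + (16114 - 193080) = -7*614/1146 - 176966 = -7*614*1/1146 - 176966 = -2149/573 - 176966 = -101403667/573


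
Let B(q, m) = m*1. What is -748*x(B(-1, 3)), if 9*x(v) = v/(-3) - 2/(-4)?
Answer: 374/9 ≈ 41.556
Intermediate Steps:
B(q, m) = m
x(v) = 1/18 - v/27 (x(v) = (v/(-3) - 2/(-4))/9 = (v*(-⅓) - 2*(-¼))/9 = (-v/3 + ½)/9 = (½ - v/3)/9 = 1/18 - v/27)
-748*x(B(-1, 3)) = -748*(1/18 - 1/27*3) = -748*(1/18 - ⅑) = -748*(-1/18) = 374/9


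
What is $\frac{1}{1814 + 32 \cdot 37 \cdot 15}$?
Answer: $\frac{1}{19574} \approx 5.1088 \cdot 10^{-5}$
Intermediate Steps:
$\frac{1}{1814 + 32 \cdot 37 \cdot 15} = \frac{1}{1814 + 1184 \cdot 15} = \frac{1}{1814 + 17760} = \frac{1}{19574}$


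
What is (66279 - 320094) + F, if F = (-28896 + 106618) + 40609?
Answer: -135484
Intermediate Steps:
F = 118331 (F = 77722 + 40609 = 118331)
(66279 - 320094) + F = (66279 - 320094) + 118331 = -253815 + 118331 = -135484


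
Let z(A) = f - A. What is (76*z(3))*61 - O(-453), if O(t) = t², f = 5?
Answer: -195937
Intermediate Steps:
z(A) = 5 - A
(76*z(3))*61 - O(-453) = (76*(5 - 1*3))*61 - 1*(-453)² = (76*(5 - 3))*61 - 1*205209 = (76*2)*61 - 205209 = 152*61 - 205209 = 9272 - 205209 = -195937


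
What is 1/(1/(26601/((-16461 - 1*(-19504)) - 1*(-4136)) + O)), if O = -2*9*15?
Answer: -637243/2393 ≈ -266.29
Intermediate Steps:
O = -270 (O = -18*15 = -270)
1/(1/(26601/((-16461 - 1*(-19504)) - 1*(-4136)) + O)) = 1/(1/(26601/((-16461 - 1*(-19504)) - 1*(-4136)) - 270)) = 1/(1/(26601/((-16461 + 19504) + 4136) - 270)) = 1/(1/(26601/(3043 + 4136) - 270)) = 1/(1/(26601/7179 - 270)) = 1/(1/(26601*(1/7179) - 270)) = 1/(1/(8867/2393 - 270)) = 1/(1/(-637243/2393)) = 1/(-2393/637243) = -637243/2393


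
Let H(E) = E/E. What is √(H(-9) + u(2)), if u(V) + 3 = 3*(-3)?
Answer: I*√11 ≈ 3.3166*I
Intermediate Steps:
H(E) = 1
u(V) = -12 (u(V) = -3 + 3*(-3) = -3 - 9 = -12)
√(H(-9) + u(2)) = √(1 - 12) = √(-11) = I*√11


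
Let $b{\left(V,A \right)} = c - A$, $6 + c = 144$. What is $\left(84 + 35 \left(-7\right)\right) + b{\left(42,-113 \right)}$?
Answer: $90$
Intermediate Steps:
$c = 138$ ($c = -6 + 144 = 138$)
$b{\left(V,A \right)} = 138 - A$
$\left(84 + 35 \left(-7\right)\right) + b{\left(42,-113 \right)} = \left(84 + 35 \left(-7\right)\right) + \left(138 - -113\right) = \left(84 - 245\right) + \left(138 + 113\right) = -161 + 251 = 90$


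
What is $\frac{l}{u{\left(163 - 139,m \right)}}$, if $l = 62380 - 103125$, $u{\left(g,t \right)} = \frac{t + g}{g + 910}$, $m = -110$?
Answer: $\frac{19027915}{43} \approx 4.4251 \cdot 10^{5}$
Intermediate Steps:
$u{\left(g,t \right)} = \frac{g + t}{910 + g}$
$l = -40745$
$\frac{l}{u{\left(163 - 139,m \right)}} = - \frac{40745}{\frac{1}{910 + \left(163 - 139\right)} \left(\left(163 - 139\right) - 110\right)} = - \frac{40745}{\frac{1}{910 + 24} \left(24 - 110\right)} = - \frac{40745}{\frac{1}{934} \left(-86\right)} = - \frac{40745}{- \frac{43}{467}} = \left(-40745\right) \left(- \frac{467}{43}\right) = \frac{19027915}{43}$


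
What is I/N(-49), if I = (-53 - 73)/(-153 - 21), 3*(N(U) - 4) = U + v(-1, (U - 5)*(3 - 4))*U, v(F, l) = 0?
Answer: -63/1073 ≈ -0.058714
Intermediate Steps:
N(U) = 4 + U/3 (N(U) = 4 + (U + 0*U)/3 = 4 + (U + 0)/3 = 4 + U/3)
I = 21/29 (I = -126/(-174) = -126*(-1/174) = 21/29 ≈ 0.72414)
I/N(-49) = (21/29)/(4 + (⅓)*(-49)) = (21/29)/(4 - 49/3) = (21/29)/(-37/3) = -3/37*21/29 = -63/1073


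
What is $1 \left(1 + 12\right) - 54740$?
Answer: $-54727$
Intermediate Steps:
$1 \left(1 + 12\right) - 54740 = 1 \cdot 13 - 54740 = 13 - 54740 = -54727$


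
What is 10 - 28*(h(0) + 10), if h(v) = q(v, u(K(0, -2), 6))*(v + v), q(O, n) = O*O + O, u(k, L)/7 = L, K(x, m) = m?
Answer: -270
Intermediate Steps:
u(k, L) = 7*L
q(O, n) = O + O² (q(O, n) = O² + O = O + O²)
h(v) = 2*v²*(1 + v) (h(v) = (v*(1 + v))*(v + v) = (v*(1 + v))*(2*v) = 2*v²*(1 + v))
10 - 28*(h(0) + 10) = 10 - 28*(2*0²*(1 + 0) + 10) = 10 - 28*(2*0*1 + 10) = 10 - 28*(0 + 10) = 10 - 28*10 = 10 - 280 = -270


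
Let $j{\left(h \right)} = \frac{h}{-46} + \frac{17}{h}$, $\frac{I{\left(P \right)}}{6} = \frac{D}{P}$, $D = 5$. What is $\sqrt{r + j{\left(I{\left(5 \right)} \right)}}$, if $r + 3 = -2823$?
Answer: $\frac{i \sqrt{53766870}}{138} \approx 53.135 i$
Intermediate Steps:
$r = -2826$ ($r = -3 - 2823 = -2826$)
$I{\left(P \right)} = \frac{30}{P}$ ($I{\left(P \right)} = 6 \frac{5}{P} = \frac{30}{P}$)
$j{\left(h \right)} = \frac{17}{h} - \frac{h}{46}$ ($j{\left(h \right)} = h \left(- \frac{1}{46}\right) + \frac{17}{h} = - \frac{h}{46} + \frac{17}{h} = \frac{17}{h} - \frac{h}{46}$)
$\sqrt{r + j{\left(I{\left(5 \right)} \right)}} = \sqrt{-2826 + \left(\frac{17}{30 \cdot \frac{1}{5}} - \frac{30 \cdot \frac{1}{5}}{46}\right)} = \sqrt{-2826 + \left(\frac{17}{6} - \frac{3}{23}\right)} = \sqrt{-2826 + \frac{373}{138}} = \sqrt{- \frac{389615}{138}} = \frac{i \sqrt{53766870}}{138}$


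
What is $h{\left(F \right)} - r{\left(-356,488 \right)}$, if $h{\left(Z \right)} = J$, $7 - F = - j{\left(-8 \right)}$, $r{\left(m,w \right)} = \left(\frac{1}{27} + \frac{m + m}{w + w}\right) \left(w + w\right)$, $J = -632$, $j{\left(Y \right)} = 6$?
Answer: $\frac{1184}{27} \approx 43.852$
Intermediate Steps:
$r{\left(m,w \right)} = 2 w \left(\frac{1}{27} + \frac{m}{w}\right)$ ($r{\left(m,w \right)} = \left(\frac{1}{27} + \frac{2 m}{2 w}\right) 2 w = \left(\frac{1}{27} + 2 m \frac{1}{2 w}\right) 2 w = \left(\frac{1}{27} + \frac{m}{w}\right) 2 w = 2 w \left(\frac{1}{27} + \frac{m}{w}\right)$)
$F = 13$ ($F = 7 - \left(-1\right) 6 = 7 - -6 = 7 + 6 = 13$)
$h{\left(Z \right)} = -632$
$h{\left(F \right)} - r{\left(-356,488 \right)} = -632 - \left(2 \left(-356\right) + \frac{2}{27} \cdot 488\right) = -632 - \left(-712 + \frac{976}{27}\right) = -632 - - \frac{18248}{27} = -632 + \frac{18248}{27} = \frac{1184}{27}$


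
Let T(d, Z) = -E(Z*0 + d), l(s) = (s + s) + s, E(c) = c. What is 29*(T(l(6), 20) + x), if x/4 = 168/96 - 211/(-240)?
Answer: -13021/60 ≈ -217.02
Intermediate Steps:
x = 631/60 (x = 4*(168/96 - 211/(-240)) = 4*(168*(1/96) - 211*(-1/240)) = 4*(7/4 + 211/240) = 4*(631/240) = 631/60 ≈ 10.517)
l(s) = 3*s (l(s) = 2*s + s = 3*s)
T(d, Z) = -d (T(d, Z) = -(Z*0 + d) = -(0 + d) = -d)
29*(T(l(6), 20) + x) = 29*(-3*6 + 631/60) = 29*(-1*18 + 631/60) = 29*(-18 + 631/60) = 29*(-449/60) = -13021/60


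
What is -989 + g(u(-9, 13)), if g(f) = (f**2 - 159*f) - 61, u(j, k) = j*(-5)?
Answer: -6180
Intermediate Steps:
u(j, k) = -5*j
g(f) = -61 + f**2 - 159*f
-989 + g(u(-9, 13)) = -989 + (-61 + (-5*(-9))**2 - (-795)*(-9)) = -989 + (-61 + 45**2 - 159*45) = -989 + (-61 + 2025 - 7155) = -989 - 5191 = -6180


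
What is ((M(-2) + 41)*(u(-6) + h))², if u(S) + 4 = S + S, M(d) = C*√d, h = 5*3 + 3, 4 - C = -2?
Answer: 6436 + 1968*I*√2 ≈ 6436.0 + 2783.2*I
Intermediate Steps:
C = 6 (C = 4 - 1*(-2) = 4 + 2 = 6)
h = 18 (h = 15 + 3 = 18)
M(d) = 6*√d
u(S) = -4 + 2*S (u(S) = -4 + (S + S) = -4 + 2*S)
((M(-2) + 41)*(u(-6) + h))² = ((6*√(-2) + 41)*((-4 + 2*(-6)) + 18))² = ((6*(I*√2) + 41)*((-4 - 12) + 18))² = ((6*I*√2 + 41)*(-16 + 18))² = ((41 + 6*I*√2)*2)² = (82 + 12*I*√2)²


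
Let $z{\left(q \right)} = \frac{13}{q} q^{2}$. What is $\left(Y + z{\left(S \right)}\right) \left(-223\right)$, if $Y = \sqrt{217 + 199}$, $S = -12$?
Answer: $34788 - 892 \sqrt{26} \approx 30240.0$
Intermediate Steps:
$Y = 4 \sqrt{26}$ ($Y = \sqrt{416} = 4 \sqrt{26} \approx 20.396$)
$z{\left(q \right)} = 13 q$
$\left(Y + z{\left(S \right)}\right) \left(-223\right) = \left(4 \sqrt{26} + 13 \left(-12\right)\right) \left(-223\right) = \left(4 \sqrt{26} - 156\right) \left(-223\right) = \left(-156 + 4 \sqrt{26}\right) \left(-223\right) = 34788 - 892 \sqrt{26}$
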